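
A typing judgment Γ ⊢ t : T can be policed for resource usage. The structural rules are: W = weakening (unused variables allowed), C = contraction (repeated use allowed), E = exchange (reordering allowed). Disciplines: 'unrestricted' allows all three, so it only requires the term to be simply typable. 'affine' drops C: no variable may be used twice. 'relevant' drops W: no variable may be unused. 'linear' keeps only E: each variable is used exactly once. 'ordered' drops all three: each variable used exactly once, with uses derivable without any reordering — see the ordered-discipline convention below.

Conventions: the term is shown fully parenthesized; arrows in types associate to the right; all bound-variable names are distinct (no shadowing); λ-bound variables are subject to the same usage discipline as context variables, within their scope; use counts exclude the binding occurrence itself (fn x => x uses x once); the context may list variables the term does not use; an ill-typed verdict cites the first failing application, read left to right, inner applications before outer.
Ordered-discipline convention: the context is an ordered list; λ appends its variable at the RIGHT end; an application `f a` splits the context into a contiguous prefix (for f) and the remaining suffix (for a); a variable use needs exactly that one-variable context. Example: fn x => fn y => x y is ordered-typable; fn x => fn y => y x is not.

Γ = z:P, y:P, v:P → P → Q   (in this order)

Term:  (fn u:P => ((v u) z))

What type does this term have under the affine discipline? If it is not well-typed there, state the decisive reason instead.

term : P → Q
variable uses: z=1; y=0; v=1; u [bound]=1
order of uses: v, u, z
typing: the term checks, with type P → Q
all disciplines: ordered ✗ | linear ✗ | affine ✓ | relevant ✗ | unrestricted ✓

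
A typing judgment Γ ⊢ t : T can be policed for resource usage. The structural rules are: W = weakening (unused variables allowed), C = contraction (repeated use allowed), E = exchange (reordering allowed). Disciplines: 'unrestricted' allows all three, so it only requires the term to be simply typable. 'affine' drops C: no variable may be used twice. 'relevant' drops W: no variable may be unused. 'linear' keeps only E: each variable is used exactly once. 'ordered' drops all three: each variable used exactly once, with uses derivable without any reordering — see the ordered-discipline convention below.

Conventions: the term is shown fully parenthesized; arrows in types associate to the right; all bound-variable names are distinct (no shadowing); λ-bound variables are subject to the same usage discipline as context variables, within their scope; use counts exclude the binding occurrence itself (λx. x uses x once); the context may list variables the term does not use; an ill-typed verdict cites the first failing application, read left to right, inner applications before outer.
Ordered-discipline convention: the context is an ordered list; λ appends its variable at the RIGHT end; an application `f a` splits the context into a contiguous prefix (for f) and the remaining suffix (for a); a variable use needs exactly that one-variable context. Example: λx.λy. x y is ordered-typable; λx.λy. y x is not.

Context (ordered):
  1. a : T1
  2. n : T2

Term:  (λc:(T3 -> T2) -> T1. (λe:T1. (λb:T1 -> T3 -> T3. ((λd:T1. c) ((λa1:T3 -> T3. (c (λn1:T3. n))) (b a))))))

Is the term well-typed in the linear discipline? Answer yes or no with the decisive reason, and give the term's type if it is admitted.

no — repeated use of c ×2; needs weakening: e, d, a1, n1 unused
use counts: a=1, n=1, c (λ-bound)=2, e (λ-bound)=0, b (λ-bound)=1, d (λ-bound)=0, a1 (λ-bound)=0, n1 (λ-bound)=0
use order (left to right): c, c, n, b, a
typing: well-typed at ((T3 -> T2) -> T1) -> T1 -> (T1 -> T3 -> T3) -> (T3 -> T2) -> T1
across the five disciplines: ordered ✗, linear ✗, affine ✗, relevant ✗, unrestricted ✓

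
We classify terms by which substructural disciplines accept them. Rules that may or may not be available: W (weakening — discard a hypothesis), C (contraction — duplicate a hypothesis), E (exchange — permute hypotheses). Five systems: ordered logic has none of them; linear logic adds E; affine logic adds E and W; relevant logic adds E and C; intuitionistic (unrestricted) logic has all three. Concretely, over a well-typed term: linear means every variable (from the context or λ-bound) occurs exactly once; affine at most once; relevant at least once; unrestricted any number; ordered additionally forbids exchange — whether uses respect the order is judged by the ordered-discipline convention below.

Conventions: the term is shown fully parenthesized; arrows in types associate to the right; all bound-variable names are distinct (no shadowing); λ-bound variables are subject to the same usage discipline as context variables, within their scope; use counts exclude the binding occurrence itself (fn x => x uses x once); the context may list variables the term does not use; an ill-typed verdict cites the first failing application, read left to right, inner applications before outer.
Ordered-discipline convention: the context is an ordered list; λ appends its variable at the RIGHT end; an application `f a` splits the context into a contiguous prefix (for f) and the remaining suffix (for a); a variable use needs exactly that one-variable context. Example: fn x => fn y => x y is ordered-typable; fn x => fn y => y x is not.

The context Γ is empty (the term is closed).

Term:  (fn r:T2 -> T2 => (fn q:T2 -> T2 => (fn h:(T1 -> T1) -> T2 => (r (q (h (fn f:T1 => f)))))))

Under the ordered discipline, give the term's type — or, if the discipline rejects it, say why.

term : (T2 -> T2) -> (T2 -> T2) -> ((T1 -> T1) -> T2) -> T2
counts: r (bound): 1×; q (bound): 1×; h (bound): 1×; f (bound): 1×
left-to-right use order: r, q, h, f
typing: well-typed — term : (T2 -> T2) -> (T2 -> T2) -> ((T1 -> T1) -> T2) -> T2
across the five disciplines: ordered ✓ | linear ✓ | affine ✓ | relevant ✓ | unrestricted ✓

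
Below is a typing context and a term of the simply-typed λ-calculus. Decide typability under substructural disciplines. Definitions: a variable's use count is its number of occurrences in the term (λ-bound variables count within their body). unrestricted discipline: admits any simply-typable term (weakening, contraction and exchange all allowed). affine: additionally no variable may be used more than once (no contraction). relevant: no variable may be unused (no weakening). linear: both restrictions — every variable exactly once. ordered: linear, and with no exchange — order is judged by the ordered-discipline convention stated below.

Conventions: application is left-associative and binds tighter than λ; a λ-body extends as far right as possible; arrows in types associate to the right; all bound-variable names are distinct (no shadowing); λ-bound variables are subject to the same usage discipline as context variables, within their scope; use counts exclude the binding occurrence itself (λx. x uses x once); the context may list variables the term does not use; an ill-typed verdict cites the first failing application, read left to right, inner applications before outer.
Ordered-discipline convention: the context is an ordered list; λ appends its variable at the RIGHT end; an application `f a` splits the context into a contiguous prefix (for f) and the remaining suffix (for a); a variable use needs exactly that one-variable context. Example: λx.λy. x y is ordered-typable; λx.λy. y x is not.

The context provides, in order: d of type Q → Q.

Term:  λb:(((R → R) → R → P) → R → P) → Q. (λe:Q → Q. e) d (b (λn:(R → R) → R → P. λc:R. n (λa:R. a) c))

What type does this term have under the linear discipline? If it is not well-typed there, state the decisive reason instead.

term : ((((R → R) → R → P) → R → P) → Q) → Q
use counts: d: 1×, b [bound]: 1×, e [bound]: 1×, n [bound]: 1×, c [bound]: 1×, a [bound]: 1×
left-to-right use order: e, d, b, n, a, c
typing: well-typed — term : ((((R → R) → R → P) → R → P) → Q) → Q
all disciplines: ordered ✓ | linear ✓ | affine ✓ | relevant ✓ | unrestricted ✓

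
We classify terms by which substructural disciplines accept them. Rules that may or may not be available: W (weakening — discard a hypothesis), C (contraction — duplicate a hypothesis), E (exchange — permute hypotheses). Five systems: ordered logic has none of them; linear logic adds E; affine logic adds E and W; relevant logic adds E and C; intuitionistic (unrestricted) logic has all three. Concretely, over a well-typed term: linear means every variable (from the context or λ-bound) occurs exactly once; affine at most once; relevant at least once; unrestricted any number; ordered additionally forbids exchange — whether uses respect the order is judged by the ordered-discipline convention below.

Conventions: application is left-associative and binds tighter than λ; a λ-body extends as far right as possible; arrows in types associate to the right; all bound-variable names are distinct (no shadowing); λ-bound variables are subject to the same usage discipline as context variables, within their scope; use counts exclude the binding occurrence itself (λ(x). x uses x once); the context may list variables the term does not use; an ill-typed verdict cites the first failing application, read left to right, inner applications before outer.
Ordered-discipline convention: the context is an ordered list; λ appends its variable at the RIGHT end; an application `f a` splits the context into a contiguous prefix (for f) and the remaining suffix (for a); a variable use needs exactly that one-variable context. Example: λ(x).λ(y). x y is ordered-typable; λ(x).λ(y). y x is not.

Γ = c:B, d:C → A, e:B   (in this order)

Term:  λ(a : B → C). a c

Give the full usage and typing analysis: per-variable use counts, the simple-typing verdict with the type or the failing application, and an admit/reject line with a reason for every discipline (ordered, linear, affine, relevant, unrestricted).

usage: c: 1; d: 0; e: 0; a (bound): 1
order of uses: a, c
typing: the term checks, with type (B → C) → C
ordered: ✗ — d, e never used (weakening)
linear: ✗ — d, e never used (weakening)
affine: ✓ — c, d, e, a: no repeats, contraction unneeded
relevant: ✗ — d, e never used (weakening)
unrestricted: ✓ — type-checks ((B → C) → C) and nothing is barred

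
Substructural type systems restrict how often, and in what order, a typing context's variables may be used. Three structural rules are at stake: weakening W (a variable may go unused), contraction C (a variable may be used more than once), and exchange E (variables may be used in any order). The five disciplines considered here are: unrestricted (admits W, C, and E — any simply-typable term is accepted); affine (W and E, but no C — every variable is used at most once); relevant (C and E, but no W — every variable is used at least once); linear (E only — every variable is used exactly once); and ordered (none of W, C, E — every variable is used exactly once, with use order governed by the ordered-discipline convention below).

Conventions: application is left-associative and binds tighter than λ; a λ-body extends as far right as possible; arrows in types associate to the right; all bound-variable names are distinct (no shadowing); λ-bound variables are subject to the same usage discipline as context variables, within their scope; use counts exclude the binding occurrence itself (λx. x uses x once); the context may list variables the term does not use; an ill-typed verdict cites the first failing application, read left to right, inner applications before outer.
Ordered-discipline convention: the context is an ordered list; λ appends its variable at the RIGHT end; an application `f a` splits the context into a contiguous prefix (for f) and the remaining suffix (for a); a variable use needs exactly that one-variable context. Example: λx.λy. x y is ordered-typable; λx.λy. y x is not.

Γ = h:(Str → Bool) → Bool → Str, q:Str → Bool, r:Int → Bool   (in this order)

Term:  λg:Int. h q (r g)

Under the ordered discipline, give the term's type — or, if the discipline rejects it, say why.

term : Int → Str
variable uses: h: 1, q: 1, r: 1, g (λ-bound): 1
order of uses: h, q, r, g
typing: ✓ — Int → Str
all disciplines: ordered ✓ | linear ✓ | affine ✓ | relevant ✓ | unrestricted ✓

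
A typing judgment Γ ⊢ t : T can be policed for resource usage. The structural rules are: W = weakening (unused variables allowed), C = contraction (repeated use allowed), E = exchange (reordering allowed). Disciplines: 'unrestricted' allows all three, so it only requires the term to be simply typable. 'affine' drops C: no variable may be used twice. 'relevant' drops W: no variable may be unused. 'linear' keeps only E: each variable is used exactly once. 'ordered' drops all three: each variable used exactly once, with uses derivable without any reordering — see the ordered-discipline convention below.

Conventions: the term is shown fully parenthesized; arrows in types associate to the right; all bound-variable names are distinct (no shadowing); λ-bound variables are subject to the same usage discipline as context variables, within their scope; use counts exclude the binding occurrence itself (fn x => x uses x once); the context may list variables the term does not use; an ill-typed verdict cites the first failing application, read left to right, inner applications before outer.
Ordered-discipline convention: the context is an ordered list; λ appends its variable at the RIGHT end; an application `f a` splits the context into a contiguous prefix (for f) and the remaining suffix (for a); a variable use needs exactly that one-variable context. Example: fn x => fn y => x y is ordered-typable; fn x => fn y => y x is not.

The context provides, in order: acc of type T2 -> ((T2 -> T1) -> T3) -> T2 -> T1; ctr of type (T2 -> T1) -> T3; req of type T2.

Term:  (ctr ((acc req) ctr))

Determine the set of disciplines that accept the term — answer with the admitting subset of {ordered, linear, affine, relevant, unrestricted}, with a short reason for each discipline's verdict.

accepted by: relevant, unrestricted
variable uses: acc: 1×; ctr: 2×; req: 1×
uses in reading order: ctr, acc, req, ctr
typing: the term checks, with type T3
ordered: ✗, uses contraction: ctr ×2
linear: ✗, uses contraction: ctr ×2
affine: ✗, uses contraction: ctr ×2
relevant: ✓, none of acc, ctr, req goes unused
unrestricted: ✓, typability at T3 is all that's needed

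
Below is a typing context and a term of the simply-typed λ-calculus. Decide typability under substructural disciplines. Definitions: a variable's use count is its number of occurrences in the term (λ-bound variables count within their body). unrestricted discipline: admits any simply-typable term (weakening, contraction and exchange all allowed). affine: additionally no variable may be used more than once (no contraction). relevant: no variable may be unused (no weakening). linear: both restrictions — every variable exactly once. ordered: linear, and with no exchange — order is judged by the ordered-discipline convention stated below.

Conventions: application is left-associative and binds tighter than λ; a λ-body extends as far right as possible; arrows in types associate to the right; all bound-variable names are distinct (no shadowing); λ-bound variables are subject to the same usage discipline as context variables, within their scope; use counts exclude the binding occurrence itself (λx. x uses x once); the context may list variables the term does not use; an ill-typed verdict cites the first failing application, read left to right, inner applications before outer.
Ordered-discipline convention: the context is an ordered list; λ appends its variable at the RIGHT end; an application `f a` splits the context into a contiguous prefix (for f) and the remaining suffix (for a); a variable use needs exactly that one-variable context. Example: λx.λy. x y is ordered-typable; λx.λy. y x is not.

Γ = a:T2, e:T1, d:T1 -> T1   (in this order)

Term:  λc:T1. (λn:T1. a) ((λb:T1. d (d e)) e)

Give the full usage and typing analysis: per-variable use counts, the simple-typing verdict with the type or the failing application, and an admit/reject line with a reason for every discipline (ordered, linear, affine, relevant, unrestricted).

usage: a: 1; e: 2; d: 2; c (λ-bound): 0; n (λ-bound): 0; b (λ-bound): 0
use order (left to right): a, d, d, e, e
typing: the term checks, with type T1 -> T2
ordered ✗ (repeated use of e ×2, d ×2; needs weakening: c, n, b unused)
linear ✗ (repeated use of e ×2, d ×2; needs weakening: c, n, b unused)
affine ✗ (repeated use of e ×2, d ×2)
relevant ✗ (needs weakening: c, n, b unused)
unrestricted ✓ (simply typable at T1 -> T2; W, C, E all held)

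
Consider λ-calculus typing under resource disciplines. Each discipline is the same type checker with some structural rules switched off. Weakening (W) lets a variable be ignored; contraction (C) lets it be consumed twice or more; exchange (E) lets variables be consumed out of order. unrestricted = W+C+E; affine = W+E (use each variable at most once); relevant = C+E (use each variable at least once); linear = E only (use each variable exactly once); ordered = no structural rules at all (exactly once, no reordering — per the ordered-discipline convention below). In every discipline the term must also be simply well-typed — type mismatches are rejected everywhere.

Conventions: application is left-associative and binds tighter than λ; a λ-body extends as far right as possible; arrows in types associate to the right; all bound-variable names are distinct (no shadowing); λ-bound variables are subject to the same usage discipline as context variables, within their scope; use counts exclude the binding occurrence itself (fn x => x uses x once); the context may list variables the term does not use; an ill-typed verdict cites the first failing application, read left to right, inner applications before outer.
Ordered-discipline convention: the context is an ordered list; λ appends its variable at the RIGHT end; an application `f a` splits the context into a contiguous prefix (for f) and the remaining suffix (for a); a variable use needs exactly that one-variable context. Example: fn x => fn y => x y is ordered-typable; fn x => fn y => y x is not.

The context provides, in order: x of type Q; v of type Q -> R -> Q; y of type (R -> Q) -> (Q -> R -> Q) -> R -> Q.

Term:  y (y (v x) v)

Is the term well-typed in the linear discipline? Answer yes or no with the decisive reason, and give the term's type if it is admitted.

no — uses contraction: v ×2, y ×2
use counts: x ×1, v ×2, y ×2
use order (left to right): y, y, v, x, v
typing: ✓ — (Q -> R -> Q) -> R -> Q
per-discipline verdicts: ordered ✗, linear ✗, affine ✗, relevant ✓, unrestricted ✓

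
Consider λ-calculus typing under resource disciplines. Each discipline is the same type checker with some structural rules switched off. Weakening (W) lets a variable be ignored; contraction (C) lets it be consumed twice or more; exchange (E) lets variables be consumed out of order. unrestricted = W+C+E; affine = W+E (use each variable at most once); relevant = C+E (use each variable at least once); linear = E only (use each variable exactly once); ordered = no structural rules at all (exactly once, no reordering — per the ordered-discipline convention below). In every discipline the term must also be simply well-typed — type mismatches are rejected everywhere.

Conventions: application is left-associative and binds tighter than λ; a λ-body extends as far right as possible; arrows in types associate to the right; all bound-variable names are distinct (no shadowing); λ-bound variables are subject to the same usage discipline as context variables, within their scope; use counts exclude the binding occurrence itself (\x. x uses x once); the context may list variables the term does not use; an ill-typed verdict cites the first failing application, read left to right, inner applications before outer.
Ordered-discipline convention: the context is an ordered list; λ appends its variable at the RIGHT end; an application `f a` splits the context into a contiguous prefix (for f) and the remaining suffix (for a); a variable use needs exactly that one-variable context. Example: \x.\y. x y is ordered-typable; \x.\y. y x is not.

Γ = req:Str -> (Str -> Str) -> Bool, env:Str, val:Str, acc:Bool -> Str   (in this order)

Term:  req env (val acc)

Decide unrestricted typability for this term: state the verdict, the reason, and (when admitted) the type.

no — the type mismatch rejects it
variable uses: req: 1, env: 1, val: 1, acc: 1
left-to-right use order: req, env, val, acc
typing: ill-typed: non-arrow in function slot: Str
all disciplines: ordered ✗ | linear ✗ | affine ✗ | relevant ✗ | unrestricted ✗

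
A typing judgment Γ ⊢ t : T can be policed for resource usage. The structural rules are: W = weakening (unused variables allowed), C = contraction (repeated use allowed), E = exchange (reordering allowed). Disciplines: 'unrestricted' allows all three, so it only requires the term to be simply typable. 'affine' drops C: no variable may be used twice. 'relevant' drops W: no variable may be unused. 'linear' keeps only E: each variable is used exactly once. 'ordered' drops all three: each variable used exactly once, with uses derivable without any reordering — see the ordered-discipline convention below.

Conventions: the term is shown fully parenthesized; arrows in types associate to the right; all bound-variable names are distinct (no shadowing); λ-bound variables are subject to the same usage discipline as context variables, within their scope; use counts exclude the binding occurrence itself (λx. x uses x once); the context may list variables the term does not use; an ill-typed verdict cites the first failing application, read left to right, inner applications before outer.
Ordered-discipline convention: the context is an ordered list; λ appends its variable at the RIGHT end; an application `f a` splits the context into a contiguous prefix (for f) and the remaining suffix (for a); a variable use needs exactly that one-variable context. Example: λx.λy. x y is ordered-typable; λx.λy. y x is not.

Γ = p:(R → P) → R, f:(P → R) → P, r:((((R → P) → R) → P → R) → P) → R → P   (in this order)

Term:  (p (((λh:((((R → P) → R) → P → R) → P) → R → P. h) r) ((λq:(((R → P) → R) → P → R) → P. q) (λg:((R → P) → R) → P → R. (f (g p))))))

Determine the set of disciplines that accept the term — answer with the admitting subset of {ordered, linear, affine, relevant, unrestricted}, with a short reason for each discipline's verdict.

admitted in: relevant, unrestricted
counts: p ×2, f ×1, r ×1, h [bound] ×1, q [bound] ×1, g [bound] ×1
use order (left to right): p, h, r, q, f, g, p
typing: the term checks, with type R
ordered ✗ (p ×2 used more than once (contraction))
linear ✗ (p ×2 used more than once (contraction))
affine ✗ (p ×2 used more than once (contraction))
relevant ✓ (none of p, f, r, h, q, g goes unused)
unrestricted ✓ (well-typed at R; no restrictions here)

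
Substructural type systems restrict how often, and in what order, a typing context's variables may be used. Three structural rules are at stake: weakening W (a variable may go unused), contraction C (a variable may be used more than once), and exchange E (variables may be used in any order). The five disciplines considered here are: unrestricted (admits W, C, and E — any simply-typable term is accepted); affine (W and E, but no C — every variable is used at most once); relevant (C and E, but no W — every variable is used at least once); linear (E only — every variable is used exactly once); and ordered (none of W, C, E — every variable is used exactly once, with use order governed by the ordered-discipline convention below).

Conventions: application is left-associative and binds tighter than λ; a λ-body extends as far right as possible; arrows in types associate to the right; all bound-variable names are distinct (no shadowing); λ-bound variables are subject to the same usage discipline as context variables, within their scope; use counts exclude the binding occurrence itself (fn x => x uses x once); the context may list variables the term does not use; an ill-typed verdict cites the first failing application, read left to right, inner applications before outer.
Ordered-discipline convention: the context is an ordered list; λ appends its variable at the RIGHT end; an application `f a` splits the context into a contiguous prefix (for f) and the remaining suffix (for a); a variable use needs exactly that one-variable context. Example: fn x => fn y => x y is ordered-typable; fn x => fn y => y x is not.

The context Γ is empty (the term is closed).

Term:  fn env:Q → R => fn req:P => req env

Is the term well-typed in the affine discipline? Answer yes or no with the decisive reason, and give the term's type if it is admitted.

no — fails simple typing
usage: env (λ-bound): 1, req (λ-bound): 1
uses in reading order: req, env
typing: ill-typed: applying a non-function (P)
summary: ordered ✗ | linear ✗ | affine ✗ | relevant ✗ | unrestricted ✗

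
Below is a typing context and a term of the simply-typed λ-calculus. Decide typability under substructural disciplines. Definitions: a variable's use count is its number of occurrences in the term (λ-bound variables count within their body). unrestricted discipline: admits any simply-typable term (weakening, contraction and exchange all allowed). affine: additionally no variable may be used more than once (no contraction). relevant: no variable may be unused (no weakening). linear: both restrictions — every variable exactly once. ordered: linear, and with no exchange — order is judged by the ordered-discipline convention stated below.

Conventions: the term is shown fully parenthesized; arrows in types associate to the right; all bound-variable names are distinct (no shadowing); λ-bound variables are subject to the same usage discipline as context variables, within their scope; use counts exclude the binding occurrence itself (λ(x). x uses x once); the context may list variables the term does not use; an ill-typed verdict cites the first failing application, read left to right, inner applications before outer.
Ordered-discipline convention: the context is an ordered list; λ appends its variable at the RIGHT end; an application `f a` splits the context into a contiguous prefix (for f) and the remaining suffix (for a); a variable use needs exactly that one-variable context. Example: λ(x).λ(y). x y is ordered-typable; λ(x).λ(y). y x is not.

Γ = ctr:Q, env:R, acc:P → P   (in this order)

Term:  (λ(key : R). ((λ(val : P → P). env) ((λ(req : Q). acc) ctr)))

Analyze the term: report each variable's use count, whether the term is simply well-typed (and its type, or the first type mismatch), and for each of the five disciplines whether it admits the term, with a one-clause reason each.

counts: ctr: 1; env: 1; acc: 1; key (λ-bound): 0; val (λ-bound): 0; req (λ-bound): 0
left-to-right use order: env, acc, ctr
typing: well-typed at R → R
ordered ✗ (unused: key, val, req — weakening required)
linear ✗ (unused: key, val, req — weakening required)
affine ✓ (none of ctr, env, acc, key, val, req used more than once)
relevant ✗ (unused: key, val, req — weakening required)
unrestricted ✓ (type-checks (R → R) and nothing is barred)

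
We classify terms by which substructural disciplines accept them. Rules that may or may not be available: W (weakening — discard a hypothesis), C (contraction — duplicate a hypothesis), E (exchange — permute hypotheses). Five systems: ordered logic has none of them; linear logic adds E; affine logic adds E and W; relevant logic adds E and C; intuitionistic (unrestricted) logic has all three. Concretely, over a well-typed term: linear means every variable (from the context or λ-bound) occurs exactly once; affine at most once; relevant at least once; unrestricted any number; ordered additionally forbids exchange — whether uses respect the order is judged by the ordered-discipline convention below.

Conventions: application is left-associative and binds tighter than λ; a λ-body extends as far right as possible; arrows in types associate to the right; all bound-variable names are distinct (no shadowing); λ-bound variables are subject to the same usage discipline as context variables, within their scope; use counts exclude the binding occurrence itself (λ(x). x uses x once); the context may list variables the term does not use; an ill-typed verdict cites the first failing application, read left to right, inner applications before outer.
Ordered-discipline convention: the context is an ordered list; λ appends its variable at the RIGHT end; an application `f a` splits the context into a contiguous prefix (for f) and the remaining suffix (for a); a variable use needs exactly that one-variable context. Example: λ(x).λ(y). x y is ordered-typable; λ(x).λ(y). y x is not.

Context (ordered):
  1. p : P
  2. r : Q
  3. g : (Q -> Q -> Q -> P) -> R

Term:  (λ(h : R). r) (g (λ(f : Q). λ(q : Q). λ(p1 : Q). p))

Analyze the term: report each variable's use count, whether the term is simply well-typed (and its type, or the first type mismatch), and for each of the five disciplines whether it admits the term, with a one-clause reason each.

counts: p ×1, r ×1, g ×1, h (λ-bound) ×0, f (λ-bound) ×0, q (λ-bound) ×0, p1 (λ-bound) ×0
left-to-right use order: r, g, p
typing: well-typed — term : Q
ordered ✗ (needs weakening: h, f, q, p1 unused)
linear ✗ (needs weakening: h, f, q, p1 unused)
affine ✓ (at most one use each (p, r, g, h, f, q, p1))
relevant ✗ (needs weakening: h, f, q, p1 unused)
unrestricted ✓ (well-typed at Q; no restrictions here)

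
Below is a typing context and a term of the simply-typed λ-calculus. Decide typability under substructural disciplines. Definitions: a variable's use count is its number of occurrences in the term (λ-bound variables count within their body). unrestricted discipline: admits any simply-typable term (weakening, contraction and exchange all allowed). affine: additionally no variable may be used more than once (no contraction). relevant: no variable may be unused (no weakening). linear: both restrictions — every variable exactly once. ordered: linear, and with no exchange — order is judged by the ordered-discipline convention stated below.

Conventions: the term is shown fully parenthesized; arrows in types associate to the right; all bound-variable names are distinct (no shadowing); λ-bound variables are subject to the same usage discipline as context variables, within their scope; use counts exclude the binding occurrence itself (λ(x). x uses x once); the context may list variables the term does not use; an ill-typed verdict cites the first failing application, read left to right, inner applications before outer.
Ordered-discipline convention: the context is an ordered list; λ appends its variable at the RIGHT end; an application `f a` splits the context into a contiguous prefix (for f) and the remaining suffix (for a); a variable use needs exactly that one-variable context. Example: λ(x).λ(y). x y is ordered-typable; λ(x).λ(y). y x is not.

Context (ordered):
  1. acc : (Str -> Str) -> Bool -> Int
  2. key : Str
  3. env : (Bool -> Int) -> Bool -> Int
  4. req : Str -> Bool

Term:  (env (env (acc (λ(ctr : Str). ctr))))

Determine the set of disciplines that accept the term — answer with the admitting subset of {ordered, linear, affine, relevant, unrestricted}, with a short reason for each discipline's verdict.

admitting disciplines: unrestricted
use counts: acc: 1, key: 0, env: 2, req: 0, ctr (bound): 1
order of uses: env, env, acc, ctr
typing: the term checks, with type Bool -> Int
ordered: ✗, env ×2 used more than once (contraction); key, req left unused
linear: ✗, env ×2 used more than once (contraction); key, req left unused
affine: ✗, env ×2 used more than once (contraction)
relevant: ✗, key, req left unused
unrestricted: ✓, type-checks (Bool -> Int) and nothing is barred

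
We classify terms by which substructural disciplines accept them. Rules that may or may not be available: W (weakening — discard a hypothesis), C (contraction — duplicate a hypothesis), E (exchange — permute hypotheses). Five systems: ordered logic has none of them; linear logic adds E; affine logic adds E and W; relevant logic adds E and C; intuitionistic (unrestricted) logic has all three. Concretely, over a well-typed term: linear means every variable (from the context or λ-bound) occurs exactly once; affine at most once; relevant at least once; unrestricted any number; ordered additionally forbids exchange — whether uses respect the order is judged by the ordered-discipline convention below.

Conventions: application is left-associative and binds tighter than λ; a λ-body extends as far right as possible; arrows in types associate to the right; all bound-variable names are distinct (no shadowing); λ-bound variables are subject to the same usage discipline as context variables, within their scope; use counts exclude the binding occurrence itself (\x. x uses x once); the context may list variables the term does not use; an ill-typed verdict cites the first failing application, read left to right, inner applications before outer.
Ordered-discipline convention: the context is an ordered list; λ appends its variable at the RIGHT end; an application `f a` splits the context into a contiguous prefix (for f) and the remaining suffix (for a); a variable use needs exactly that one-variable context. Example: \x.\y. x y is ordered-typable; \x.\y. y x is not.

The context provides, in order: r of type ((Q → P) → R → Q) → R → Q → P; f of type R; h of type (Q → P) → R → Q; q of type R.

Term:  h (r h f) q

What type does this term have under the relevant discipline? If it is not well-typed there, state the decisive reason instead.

term : Q
usage: r: 1, f: 1, h: 2, q: 1
uses in reading order: h, r, h, f, q
typing: well-typed at Q
per-discipline verdicts: ordered ✗ | linear ✗ | affine ✗ | relevant ✓ | unrestricted ✓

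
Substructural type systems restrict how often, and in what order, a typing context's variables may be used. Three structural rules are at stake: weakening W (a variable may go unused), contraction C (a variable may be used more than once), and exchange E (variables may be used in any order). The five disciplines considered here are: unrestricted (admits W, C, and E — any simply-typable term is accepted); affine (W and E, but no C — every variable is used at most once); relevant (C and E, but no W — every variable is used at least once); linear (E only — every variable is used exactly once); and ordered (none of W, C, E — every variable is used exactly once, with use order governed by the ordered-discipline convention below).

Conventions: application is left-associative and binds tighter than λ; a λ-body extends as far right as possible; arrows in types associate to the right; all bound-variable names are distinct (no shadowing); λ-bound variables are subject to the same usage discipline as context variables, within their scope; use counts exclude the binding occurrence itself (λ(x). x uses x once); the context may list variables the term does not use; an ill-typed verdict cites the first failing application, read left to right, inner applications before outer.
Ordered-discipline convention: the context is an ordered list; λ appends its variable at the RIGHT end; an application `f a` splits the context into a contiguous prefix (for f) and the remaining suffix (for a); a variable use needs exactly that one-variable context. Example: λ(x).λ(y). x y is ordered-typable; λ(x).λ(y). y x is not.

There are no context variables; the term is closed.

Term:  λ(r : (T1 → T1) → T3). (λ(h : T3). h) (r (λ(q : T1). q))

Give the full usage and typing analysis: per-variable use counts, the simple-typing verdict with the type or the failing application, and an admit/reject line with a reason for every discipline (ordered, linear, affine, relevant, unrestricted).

counts: r (λ-bound) ×1; h (λ-bound) ×1; q (λ-bound) ×1
order of uses: h, r, q
typing: well-typed at ((T1 → T1) → T3) → T3
ordered ✓ (single-use (r, h, q), ordered derivation ok)
linear ✓ (exactly-once usage across r, h, q)
affine ✓ (r, h, q: no repeats, contraction unneeded)
relevant ✓ (at least one use each (r, h, q))
unrestricted ✓ (well-typed at ((T1 → T1) → T3) → T3; no restrictions here)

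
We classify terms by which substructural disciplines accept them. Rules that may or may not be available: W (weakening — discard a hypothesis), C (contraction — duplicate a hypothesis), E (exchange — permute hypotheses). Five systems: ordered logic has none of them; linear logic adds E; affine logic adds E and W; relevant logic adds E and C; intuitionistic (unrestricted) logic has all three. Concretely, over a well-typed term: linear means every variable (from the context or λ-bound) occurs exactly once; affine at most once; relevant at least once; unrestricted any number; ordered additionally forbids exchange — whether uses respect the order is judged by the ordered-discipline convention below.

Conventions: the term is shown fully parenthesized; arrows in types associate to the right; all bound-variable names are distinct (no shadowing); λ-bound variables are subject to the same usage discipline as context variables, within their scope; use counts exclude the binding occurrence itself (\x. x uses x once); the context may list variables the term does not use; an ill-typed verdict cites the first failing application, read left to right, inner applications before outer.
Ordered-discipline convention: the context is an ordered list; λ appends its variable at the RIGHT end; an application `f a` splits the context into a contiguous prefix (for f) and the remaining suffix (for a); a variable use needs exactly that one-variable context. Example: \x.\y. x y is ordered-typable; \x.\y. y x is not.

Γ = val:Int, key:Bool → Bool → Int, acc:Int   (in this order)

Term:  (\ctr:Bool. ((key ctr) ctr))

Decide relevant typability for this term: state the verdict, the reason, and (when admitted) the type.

no — needs weakening: val, acc unused
use counts: val ×0, key ×1, acc ×0, ctr (bound) ×2
left-to-right use order: key, ctr, ctr
typing: well-typed at Bool → Int
per-discipline verdicts: ordered ✗ | linear ✗ | affine ✗ | relevant ✗ | unrestricted ✓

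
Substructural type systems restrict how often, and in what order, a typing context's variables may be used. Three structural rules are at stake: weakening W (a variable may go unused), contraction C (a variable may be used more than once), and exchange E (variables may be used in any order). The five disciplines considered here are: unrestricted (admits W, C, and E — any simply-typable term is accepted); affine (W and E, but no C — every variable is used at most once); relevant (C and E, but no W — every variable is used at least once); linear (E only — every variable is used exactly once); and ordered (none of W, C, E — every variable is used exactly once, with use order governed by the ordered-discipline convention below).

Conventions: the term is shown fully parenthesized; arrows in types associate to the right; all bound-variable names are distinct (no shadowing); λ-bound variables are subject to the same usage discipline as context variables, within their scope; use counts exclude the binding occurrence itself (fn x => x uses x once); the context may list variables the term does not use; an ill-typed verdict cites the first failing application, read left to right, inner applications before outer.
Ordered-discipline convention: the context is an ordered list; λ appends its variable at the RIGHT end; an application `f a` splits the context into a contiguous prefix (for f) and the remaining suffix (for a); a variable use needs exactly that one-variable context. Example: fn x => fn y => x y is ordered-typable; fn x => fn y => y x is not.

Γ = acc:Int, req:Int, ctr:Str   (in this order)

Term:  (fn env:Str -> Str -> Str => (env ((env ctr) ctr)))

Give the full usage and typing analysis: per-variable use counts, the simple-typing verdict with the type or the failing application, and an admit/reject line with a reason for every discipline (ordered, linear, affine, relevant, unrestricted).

use counts: acc ×0; req ×0; ctr ×2; env (bound) ×2
uses in reading order: env, env, ctr, ctr
typing: ✓ — (Str -> Str -> Str) -> Str -> Str
ordered ✗ (needs contraction — ctr ×2, env ×2; acc, req never used (weakening))
linear ✗ (needs contraction — ctr ×2, env ×2; acc, req never used (weakening))
affine ✗ (needs contraction — ctr ×2, env ×2)
relevant ✗ (acc, req never used (weakening))
unrestricted ✓ (typability at (Str -> Str -> Str) -> Str -> Str is all that's needed)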